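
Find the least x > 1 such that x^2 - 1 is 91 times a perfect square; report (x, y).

(x, y) = (1574, 165)

First expand sqrt(91) as a continued fraction. With x_i = (sqrt(91) + m_i)/d_i and (m_0, d_0) = (0, 1): a_0 = floor(sqrt(91)) = 9, since 9^2 = 81 <= 91 < 100 = 10^2.
Iterate m_{i+1} = d_i*a_i - m_i, d_{i+1} = (91 - m_{i+1}^2)/d_i, a_{i+1} = floor((a_0 + m_{i+1})/d_{i+1}):
  m_1 = 1*9 - 0 = 9, d_1 = (91 - 9^2)/1 = 10/1 = 10, a_1 = floor((9 + 9)/10) = 1.
  m_2 = 10*1 - 9 = 1, d_2 = (91 - 1^2)/10 = 90/10 = 9, a_2 = floor((9 + 1)/9) = 1.
  m_3 = 9*1 - 1 = 8, d_3 = (91 - 8^2)/9 = 27/9 = 3, a_3 = floor((9 + 8)/3) = 5.
  m_4 = 3*5 - 8 = 7, d_4 = (91 - 7^2)/3 = 42/3 = 14, a_4 = floor((9 + 7)/14) = 1.
  m_5 = 14*1 - 7 = 7, d_5 = (91 - 7^2)/14 = 42/14 = 3, a_5 = floor((9 + 7)/3) = 5.
  m_6 = 3*5 - 7 = 8, d_6 = (91 - 8^2)/3 = 27/3 = 9, a_6 = floor((9 + 8)/9) = 1.
  m_7 = 9*1 - 8 = 1, d_7 = (91 - 1^2)/9 = 90/9 = 10, a_7 = floor((9 + 1)/10) = 1.
  m_8 = 10*1 - 1 = 9, d_8 = (91 - 9^2)/10 = 10/10 = 1, a_8 = floor((9 + 9)/1) = 18.
  m_9 = 1*18 - 9 = 9, d_9 = (91 - 9^2)/1 = 10/1 = 10: (m_9, d_9) = (m_1, d_1) = (9, 10), so from here the quotients repeat a_1, ..., a_8; the period length is 8.
So sqrt(91) = [9; (1, 1, 5, 1, 5, 1, 1, 18)] with period length k = 8.
k is even, so the fundamental solution of x^2 - 91y^2 = 1 is (p_{k-1}, q_{k-1}) = (p_7, q_7); compute convergents through index 7.
Convergents (p_i = a_i*p_{i-1} + p_{i-2}, q_i = a_i*q_{i-1} + q_{i-2} with p_{-2}=0, p_{-1}=1, q_{-2}=1, q_{-1}=0):
  i=0: a_0=9, p_0 = 9*1 + 0 = 9, q_0 = 9*0 + 1 = 1.
  i=1: a_1=1, p_1 = 1*9 + 1 = 10, q_1 = 1*1 + 0 = 1.
  i=2: a_2=1, p_2 = 1*10 + 9 = 19, q_2 = 1*1 + 1 = 2.
  i=3: a_3=5, p_3 = 5*19 + 10 = 105, q_3 = 5*2 + 1 = 11.
  i=4: a_4=1, p_4 = 1*105 + 19 = 124, q_4 = 1*11 + 2 = 13.
  i=5: a_5=5, p_5 = 5*124 + 105 = 725, q_5 = 5*13 + 11 = 76.
  i=6: a_6=1, p_6 = 1*725 + 124 = 849, q_6 = 1*76 + 13 = 89.
  i=7: a_7=1, p_7 = 1*849 + 725 = 1574, q_7 = 1*89 + 76 = 165.
Check: 1574^2 - 91*165^2 = 2477476 - 2477475 = 1, so (x, y) = (1574, 165) solves the equation, and by the theorem it is the least positive solution.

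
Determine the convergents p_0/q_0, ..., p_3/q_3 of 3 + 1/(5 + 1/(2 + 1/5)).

Using the convergent recurrence p_i = a_i*p_{i-1} + p_{i-2}, q_i = a_i*q_{i-1} + q_{i-2} with p_{-2}=0, p_{-1}=1, q_{-2}=1, q_{-1}=0:
  i=0: a_0=3, p_0 = 3*1 + 0 = 3, q_0 = 3*0 + 1 = 1.
  i=1: a_1=5, p_1 = 5*3 + 1 = 16, q_1 = 5*1 + 0 = 5.
  i=2: a_2=2, p_2 = 2*16 + 3 = 35, q_2 = 2*5 + 1 = 11.
  i=3: a_3=5, p_3 = 5*35 + 16 = 191, q_3 = 5*11 + 5 = 60.

3/1, 16/5, 35/11, 191/60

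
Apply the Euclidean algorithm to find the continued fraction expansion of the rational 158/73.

Run the Euclidean algorithm on 158 and 73; the successive quotients are the partial quotients a_0, a_1, ... (each step inverts the fractional part left over by the previous one):
  158 = 2*73 + 12, so a_0 = 2.
  73 = 6*12 + 1, so a_1 = 6.
  12 = 12*1 + 0, so a_2 = 12.
The remainder reaches 0 after 3 divisions, so the expansion has 3 partial quotients, read off in order.

[2; 6, 12]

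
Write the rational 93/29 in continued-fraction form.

[3; 4, 1, 5]

Run the Euclidean algorithm on 93 and 29; the successive quotients are the partial quotients a_0, a_1, ... (each step inverts the fractional part left over by the previous one):
  93 = 3*29 + 6, so a_0 = 3.
  29 = 4*6 + 5, so a_1 = 4.
  6 = 1*5 + 1, so a_2 = 1.
  5 = 5*1 + 0, so a_3 = 5.
The remainder reaches 0 after 4 divisions, so the expansion has 4 partial quotients, read off in order.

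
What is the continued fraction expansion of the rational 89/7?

[12; 1, 2, 2]

Run the Euclidean algorithm on 89 and 7; the successive quotients are the partial quotients a_0, a_1, ... (each step inverts the fractional part left over by the previous one):
  89 = 12*7 + 5, so a_0 = 12.
  7 = 1*5 + 2, so a_1 = 1.
  5 = 2*2 + 1, so a_2 = 2.
  2 = 2*1 + 0, so a_3 = 2.
The remainder reaches 0 after 4 divisions, so the expansion has 4 partial quotients, read off in order.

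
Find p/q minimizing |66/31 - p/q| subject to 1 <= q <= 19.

17/8

Expand x = 66/31 as a continued fraction with the Euclidean algorithm:
  66 = 2*31 + 4, so a_0 = 2.
  31 = 7*4 + 3, so a_1 = 7.
  4 = 1*3 + 1, so a_2 = 1.
  3 = 3*1 + 0, so a_3 = 3.
so x = [2; 7, 1, 3].
Convergents (p_i = a_i*p_{i-1} + p_{i-2}, q_i = a_i*q_{i-1} + q_{i-2} with p_{-2}=0, p_{-1}=1, q_{-2}=1, q_{-1}=0), until the denominator exceeds 19:
  i=0: a_0=2, p_0 = 2*1 + 0 = 2, q_0 = 2*0 + 1 = 1.
  i=1: a_1=7, p_1 = 7*2 + 1 = 15, q_1 = 7*1 + 0 = 7.
  i=2: a_2=1, p_2 = 1*15 + 2 = 17, q_2 = 1*7 + 1 = 8.
  i=3: a_3=3, p_3 = 3*17 + 15 = 66, q_3 = 3*8 + 7 = 31.
q_3 = 31 > 19, so the last convergent with denominator <= 19 is p_2/q_2 = 17/8.
The closest fraction with denominator <= 19 is either p_2/q_2 or the intermediate fraction (k*p_2 + p_1)/(k*q_2 + q_1) with the largest k >= 1 whose denominator stays <= 19; these approach x as k grows, and every other convergent or intermediate fraction in range is farther away.
Largest k: floor((19 - q_1)/q_2) = floor((19 - 7)/8) = 1.
That gives (1*17 + 15)/(1*8 + 7) = 32/15.
Compare the errors: |x - 17/8| = |66*8 - 17*31|/(31*8) = 1/248, and |x - 32/15| = |66*15 - 32*31|/(31*15) = 2/465.
Cross-multiplying, 1*465 = 465 < 496 = 2*248, so 1/248 is smaller: the convergent 17/8 is closer to x than 32/15.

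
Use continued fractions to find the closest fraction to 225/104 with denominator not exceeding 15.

13/6

Expand x = 225/104 as a continued fraction with the Euclidean algorithm:
  225 = 2*104 + 17, so a_0 = 2.
  104 = 6*17 + 2, so a_1 = 6.
  17 = 8*2 + 1, so a_2 = 8.
  2 = 2*1 + 0, so a_3 = 2.
so x = [2; 6, 8, 2].
Convergents (p_i = a_i*p_{i-1} + p_{i-2}, q_i = a_i*q_{i-1} + q_{i-2} with p_{-2}=0, p_{-1}=1, q_{-2}=1, q_{-1}=0), until the denominator exceeds 15:
  i=0: a_0=2, p_0 = 2*1 + 0 = 2, q_0 = 2*0 + 1 = 1.
  i=1: a_1=6, p_1 = 6*2 + 1 = 13, q_1 = 6*1 + 0 = 6.
  i=2: a_2=8, p_2 = 8*13 + 2 = 106, q_2 = 8*6 + 1 = 49.
q_2 = 49 > 15, so the last convergent with denominator <= 15 is p_1/q_1 = 13/6.
The closest fraction with denominator <= 15 is either p_1/q_1 or the intermediate fraction (k*p_1 + p_0)/(k*q_1 + q_0) with the largest k >= 1 whose denominator stays <= 15; these approach x as k grows, and every other convergent or intermediate fraction in range is farther away.
Largest k: floor((15 - q_0)/q_1) = floor((15 - 1)/6) = 2.
That gives (2*13 + 2)/(2*6 + 1) = 28/13.
Compare the errors: |x - 13/6| = |225*6 - 13*104|/(104*6) = 2/624, and |x - 28/13| = |225*13 - 28*104|/(104*13) = 13/1352.
Cross-multiplying, 2*1352 = 2704 < 8112 = 13*624, so 2/624 is smaller: the convergent 13/6 is closer to x than 28/13.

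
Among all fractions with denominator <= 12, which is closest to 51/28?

20/11

Expand x = 51/28 as a continued fraction with the Euclidean algorithm:
  51 = 1*28 + 23, so a_0 = 1.
  28 = 1*23 + 5, so a_1 = 1.
  23 = 4*5 + 3, so a_2 = 4.
  5 = 1*3 + 2, so a_3 = 1.
  3 = 1*2 + 1, so a_4 = 1.
  2 = 2*1 + 0, so a_5 = 2.
so x = [1; 1, 4, 1, 1, 2].
Convergents (p_i = a_i*p_{i-1} + p_{i-2}, q_i = a_i*q_{i-1} + q_{i-2} with p_{-2}=0, p_{-1}=1, q_{-2}=1, q_{-1}=0), until the denominator exceeds 12:
  i=0: a_0=1, p_0 = 1*1 + 0 = 1, q_0 = 1*0 + 1 = 1.
  i=1: a_1=1, p_1 = 1*1 + 1 = 2, q_1 = 1*1 + 0 = 1.
  i=2: a_2=4, p_2 = 4*2 + 1 = 9, q_2 = 4*1 + 1 = 5.
  i=3: a_3=1, p_3 = 1*9 + 2 = 11, q_3 = 1*5 + 1 = 6.
  i=4: a_4=1, p_4 = 1*11 + 9 = 20, q_4 = 1*6 + 5 = 11.
  i=5: a_5=2, p_5 = 2*20 + 11 = 51, q_5 = 2*11 + 6 = 28.
q_5 = 28 > 12, so the last convergent with denominator <= 12 is p_4/q_4 = 20/11.
The closest fraction with denominator <= 12 is either p_4/q_4 or the intermediate fraction (k*p_4 + p_3)/(k*q_4 + q_3) with the largest k >= 1 whose denominator stays <= 12; these approach x as k grows, and every other convergent or intermediate fraction in range is farther away.
Largest k: floor((12 - q_3)/q_4) = floor((12 - 6)/11) = 0.
Since k = 0, no intermediate fraction beyond p_4/q_4 has denominator <= 12, so the convergent 20/11 is the closest (its error is |51*11 - 20*28|/(28*11) = 1/308).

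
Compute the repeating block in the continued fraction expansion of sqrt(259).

[16; (10, 1, 2, 3, 4, 3, 2, 1, 10, 32)]

Write x_i = (sqrt(259) + m_i)/d_i with (m_0, d_0) = (0, 1). a_0 = floor(sqrt(259)) = 16, since 16^2 = 256 <= 259 < 289 = 17^2.
Iterate m_{i+1} = d_i*a_i - m_i, d_{i+1} = (259 - m_{i+1}^2)/d_i, a_{i+1} = floor((a_0 + m_{i+1})/d_{i+1}):
  m_1 = 1*16 - 0 = 16, d_1 = (259 - 16^2)/1 = 3/1 = 3, a_1 = floor((16 + 16)/3) = 10.
  m_2 = 3*10 - 16 = 14, d_2 = (259 - 14^2)/3 = 63/3 = 21, a_2 = floor((16 + 14)/21) = 1.
  m_3 = 21*1 - 14 = 7, d_3 = (259 - 7^2)/21 = 210/21 = 10, a_3 = floor((16 + 7)/10) = 2.
  m_4 = 10*2 - 7 = 13, d_4 = (259 - 13^2)/10 = 90/10 = 9, a_4 = floor((16 + 13)/9) = 3.
  m_5 = 9*3 - 13 = 14, d_5 = (259 - 14^2)/9 = 63/9 = 7, a_5 = floor((16 + 14)/7) = 4.
  m_6 = 7*4 - 14 = 14, d_6 = (259 - 14^2)/7 = 63/7 = 9, a_6 = floor((16 + 14)/9) = 3.
  m_7 = 9*3 - 14 = 13, d_7 = (259 - 13^2)/9 = 90/9 = 10, a_7 = floor((16 + 13)/10) = 2.
  m_8 = 10*2 - 13 = 7, d_8 = (259 - 7^2)/10 = 210/10 = 21, a_8 = floor((16 + 7)/21) = 1.
  m_9 = 21*1 - 7 = 14, d_9 = (259 - 14^2)/21 = 63/21 = 3, a_9 = floor((16 + 14)/3) = 10.
  m_10 = 3*10 - 14 = 16, d_10 = (259 - 16^2)/3 = 3/3 = 1, a_10 = floor((16 + 16)/1) = 32.
  m_11 = 1*32 - 16 = 16, d_11 = (259 - 16^2)/1 = 3/1 = 3: (m_11, d_11) = (m_1, d_1) = (16, 3), so from here the quotients repeat a_1, ..., a_10; the period length is 10.
Hence the expansion of sqrt(259) is a_0 = 16 followed by the repeating block 10, 1, 2, 3, 4, 3, 2, 1, 10, 32 (period 10).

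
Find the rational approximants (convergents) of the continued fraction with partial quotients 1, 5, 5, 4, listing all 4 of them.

1/1, 6/5, 31/26, 130/109

Using the convergent recurrence p_i = a_i*p_{i-1} + p_{i-2}, q_i = a_i*q_{i-1} + q_{i-2} with p_{-2}=0, p_{-1}=1, q_{-2}=1, q_{-1}=0:
  i=0: a_0=1, p_0 = 1*1 + 0 = 1, q_0 = 1*0 + 1 = 1.
  i=1: a_1=5, p_1 = 5*1 + 1 = 6, q_1 = 5*1 + 0 = 5.
  i=2: a_2=5, p_2 = 5*6 + 1 = 31, q_2 = 5*5 + 1 = 26.
  i=3: a_3=4, p_3 = 4*31 + 6 = 130, q_3 = 4*26 + 5 = 109.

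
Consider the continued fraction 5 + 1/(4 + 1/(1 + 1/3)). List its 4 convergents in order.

Using the convergent recurrence p_i = a_i*p_{i-1} + p_{i-2}, q_i = a_i*q_{i-1} + q_{i-2} with p_{-2}=0, p_{-1}=1, q_{-2}=1, q_{-1}=0:
  i=0: a_0=5, p_0 = 5*1 + 0 = 5, q_0 = 5*0 + 1 = 1.
  i=1: a_1=4, p_1 = 4*5 + 1 = 21, q_1 = 4*1 + 0 = 4.
  i=2: a_2=1, p_2 = 1*21 + 5 = 26, q_2 = 1*4 + 1 = 5.
  i=3: a_3=3, p_3 = 3*26 + 21 = 99, q_3 = 3*5 + 4 = 19.

5/1, 21/4, 26/5, 99/19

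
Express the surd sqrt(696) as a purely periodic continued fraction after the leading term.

[26; (2, 1, 1, 1, 1, 1, 2, 52)]

Write x_i = (sqrt(696) + m_i)/d_i with (m_0, d_0) = (0, 1). a_0 = floor(sqrt(696)) = 26, since 26^2 = 676 <= 696 < 729 = 27^2.
Iterate m_{i+1} = d_i*a_i - m_i, d_{i+1} = (696 - m_{i+1}^2)/d_i, a_{i+1} = floor((a_0 + m_{i+1})/d_{i+1}):
  m_1 = 1*26 - 0 = 26, d_1 = (696 - 26^2)/1 = 20/1 = 20, a_1 = floor((26 + 26)/20) = 2.
  m_2 = 20*2 - 26 = 14, d_2 = (696 - 14^2)/20 = 500/20 = 25, a_2 = floor((26 + 14)/25) = 1.
  m_3 = 25*1 - 14 = 11, d_3 = (696 - 11^2)/25 = 575/25 = 23, a_3 = floor((26 + 11)/23) = 1.
  m_4 = 23*1 - 11 = 12, d_4 = (696 - 12^2)/23 = 552/23 = 24, a_4 = floor((26 + 12)/24) = 1.
  m_5 = 24*1 - 12 = 12, d_5 = (696 - 12^2)/24 = 552/24 = 23, a_5 = floor((26 + 12)/23) = 1.
  m_6 = 23*1 - 12 = 11, d_6 = (696 - 11^2)/23 = 575/23 = 25, a_6 = floor((26 + 11)/25) = 1.
  m_7 = 25*1 - 11 = 14, d_7 = (696 - 14^2)/25 = 500/25 = 20, a_7 = floor((26 + 14)/20) = 2.
  m_8 = 20*2 - 14 = 26, d_8 = (696 - 26^2)/20 = 20/20 = 1, a_8 = floor((26 + 26)/1) = 52.
  m_9 = 1*52 - 26 = 26, d_9 = (696 - 26^2)/1 = 20/1 = 20: (m_9, d_9) = (m_1, d_1) = (26, 20), so from here the quotients repeat a_1, ..., a_8; the period length is 8.
Hence the expansion of sqrt(696) is a_0 = 26 followed by the repeating block 2, 1, 1, 1, 1, 1, 2, 52 (period 8).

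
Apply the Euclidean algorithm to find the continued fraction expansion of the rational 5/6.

[0; 1, 5]

Run the Euclidean algorithm on 5 and 6; the successive quotients are the partial quotients a_0, a_1, ... (each step inverts the fractional part left over by the previous one):
  5 = 0*6 + 5, so a_0 = 0.
  6 = 1*5 + 1, so a_1 = 1.
  5 = 5*1 + 0, so a_2 = 5.
The remainder reaches 0 after 3 divisions, so the expansion has 3 partial quotients, read off in order.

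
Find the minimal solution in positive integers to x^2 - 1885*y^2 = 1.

(x, y) = (521, 12)

First expand sqrt(1885) as a continued fraction. With x_i = (sqrt(1885) + m_i)/d_i and (m_0, d_0) = (0, 1): a_0 = floor(sqrt(1885)) = 43, since 43^2 = 1849 <= 1885 < 1936 = 44^2.
Iterate m_{i+1} = d_i*a_i - m_i, d_{i+1} = (1885 - m_{i+1}^2)/d_i, a_{i+1} = floor((a_0 + m_{i+1})/d_{i+1}):
  m_1 = 1*43 - 0 = 43, d_1 = (1885 - 43^2)/1 = 36/1 = 36, a_1 = floor((43 + 43)/36) = 2.
  m_2 = 36*2 - 43 = 29, d_2 = (1885 - 29^2)/36 = 1044/36 = 29, a_2 = floor((43 + 29)/29) = 2.
  m_3 = 29*2 - 29 = 29, d_3 = (1885 - 29^2)/29 = 1044/29 = 36, a_3 = floor((43 + 29)/36) = 2.
  m_4 = 36*2 - 29 = 43, d_4 = (1885 - 43^2)/36 = 36/36 = 1, a_4 = floor((43 + 43)/1) = 86.
  m_5 = 1*86 - 43 = 43, d_5 = (1885 - 43^2)/1 = 36/1 = 36: (m_5, d_5) = (m_1, d_1) = (43, 36), so from here the quotients repeat a_1, ..., a_4; the period length is 4.
So sqrt(1885) = [43; (2, 2, 2, 86)] with period length k = 4.
k is even, so the fundamental solution of x^2 - 1885y^2 = 1 is (p_{k-1}, q_{k-1}) = (p_3, q_3); compute convergents through index 3.
Convergents (p_i = a_i*p_{i-1} + p_{i-2}, q_i = a_i*q_{i-1} + q_{i-2} with p_{-2}=0, p_{-1}=1, q_{-2}=1, q_{-1}=0):
  i=0: a_0=43, p_0 = 43*1 + 0 = 43, q_0 = 43*0 + 1 = 1.
  i=1: a_1=2, p_1 = 2*43 + 1 = 87, q_1 = 2*1 + 0 = 2.
  i=2: a_2=2, p_2 = 2*87 + 43 = 217, q_2 = 2*2 + 1 = 5.
  i=3: a_3=2, p_3 = 2*217 + 87 = 521, q_3 = 2*5 + 2 = 12.
Check: 521^2 - 1885*12^2 = 271441 - 271440 = 1, so (x, y) = (521, 12) solves the equation, and by the theorem it is the least positive solution.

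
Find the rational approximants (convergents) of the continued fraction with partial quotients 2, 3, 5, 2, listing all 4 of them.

Using the convergent recurrence p_i = a_i*p_{i-1} + p_{i-2}, q_i = a_i*q_{i-1} + q_{i-2} with p_{-2}=0, p_{-1}=1, q_{-2}=1, q_{-1}=0:
  i=0: a_0=2, p_0 = 2*1 + 0 = 2, q_0 = 2*0 + 1 = 1.
  i=1: a_1=3, p_1 = 3*2 + 1 = 7, q_1 = 3*1 + 0 = 3.
  i=2: a_2=5, p_2 = 5*7 + 2 = 37, q_2 = 5*3 + 1 = 16.
  i=3: a_3=2, p_3 = 2*37 + 7 = 81, q_3 = 2*16 + 3 = 35.

2/1, 7/3, 37/16, 81/35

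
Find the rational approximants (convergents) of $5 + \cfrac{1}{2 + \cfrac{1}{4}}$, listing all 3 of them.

Using the convergent recurrence p_i = a_i*p_{i-1} + p_{i-2}, q_i = a_i*q_{i-1} + q_{i-2} with p_{-2}=0, p_{-1}=1, q_{-2}=1, q_{-1}=0:
  i=0: a_0=5, p_0 = 5*1 + 0 = 5, q_0 = 5*0 + 1 = 1.
  i=1: a_1=2, p_1 = 2*5 + 1 = 11, q_1 = 2*1 + 0 = 2.
  i=2: a_2=4, p_2 = 4*11 + 5 = 49, q_2 = 4*2 + 1 = 9.

5/1, 11/2, 49/9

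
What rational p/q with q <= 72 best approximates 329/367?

Expand x = 329/367 as a continued fraction with the Euclidean algorithm:
  329 = 0*367 + 329, so a_0 = 0.
  367 = 1*329 + 38, so a_1 = 1.
  329 = 8*38 + 25, so a_2 = 8.
  38 = 1*25 + 13, so a_3 = 1.
  25 = 1*13 + 12, so a_4 = 1.
  13 = 1*12 + 1, so a_5 = 1.
  12 = 12*1 + 0, so a_6 = 12.
so x = [0; 1, 8, 1, 1, 1, 12].
Convergents (p_i = a_i*p_{i-1} + p_{i-2}, q_i = a_i*q_{i-1} + q_{i-2} with p_{-2}=0, p_{-1}=1, q_{-2}=1, q_{-1}=0), until the denominator exceeds 72:
  i=0: a_0=0, p_0 = 0*1 + 0 = 0, q_0 = 0*0 + 1 = 1.
  i=1: a_1=1, p_1 = 1*0 + 1 = 1, q_1 = 1*1 + 0 = 1.
  i=2: a_2=8, p_2 = 8*1 + 0 = 8, q_2 = 8*1 + 1 = 9.
  i=3: a_3=1, p_3 = 1*8 + 1 = 9, q_3 = 1*9 + 1 = 10.
  i=4: a_4=1, p_4 = 1*9 + 8 = 17, q_4 = 1*10 + 9 = 19.
  i=5: a_5=1, p_5 = 1*17 + 9 = 26, q_5 = 1*19 + 10 = 29.
  i=6: a_6=12, p_6 = 12*26 + 17 = 329, q_6 = 12*29 + 19 = 367.
q_6 = 367 > 72, so the last convergent with denominator <= 72 is p_5/q_5 = 26/29.
The closest fraction with denominator <= 72 is either p_5/q_5 or the intermediate fraction (k*p_5 + p_4)/(k*q_5 + q_4) with the largest k >= 1 whose denominator stays <= 72; these approach x as k grows, and every other convergent or intermediate fraction in range is farther away.
Largest k: floor((72 - q_4)/q_5) = floor((72 - 19)/29) = 1.
That gives (1*26 + 17)/(1*29 + 19) = 43/48.
Compare the errors: |x - 26/29| = |329*29 - 26*367|/(367*29) = 1/10643, and |x - 43/48| = |329*48 - 43*367|/(367*48) = 11/17616.
Cross-multiplying, 1*17616 = 17616 < 117073 = 11*10643, so 1/10643 is smaller: the convergent 26/29 is closer to x than 43/48.

26/29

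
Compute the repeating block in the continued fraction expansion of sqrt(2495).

[49; (1, 18, 1, 98)]

Write x_i = (sqrt(2495) + m_i)/d_i with (m_0, d_0) = (0, 1). a_0 = floor(sqrt(2495)) = 49, since 49^2 = 2401 <= 2495 < 2500 = 50^2.
Iterate m_{i+1} = d_i*a_i - m_i, d_{i+1} = (2495 - m_{i+1}^2)/d_i, a_{i+1} = floor((a_0 + m_{i+1})/d_{i+1}):
  m_1 = 1*49 - 0 = 49, d_1 = (2495 - 49^2)/1 = 94/1 = 94, a_1 = floor((49 + 49)/94) = 1.
  m_2 = 94*1 - 49 = 45, d_2 = (2495 - 45^2)/94 = 470/94 = 5, a_2 = floor((49 + 45)/5) = 18.
  m_3 = 5*18 - 45 = 45, d_3 = (2495 - 45^2)/5 = 470/5 = 94, a_3 = floor((49 + 45)/94) = 1.
  m_4 = 94*1 - 45 = 49, d_4 = (2495 - 49^2)/94 = 94/94 = 1, a_4 = floor((49 + 49)/1) = 98.
  m_5 = 1*98 - 49 = 49, d_5 = (2495 - 49^2)/1 = 94/1 = 94: (m_5, d_5) = (m_1, d_1) = (49, 94), so from here the quotients repeat a_1, ..., a_4; the period length is 4.
Hence the expansion of sqrt(2495) is a_0 = 49 followed by the repeating block 1, 18, 1, 98 (period 4).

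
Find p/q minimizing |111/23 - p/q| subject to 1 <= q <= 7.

Expand x = 111/23 as a continued fraction with the Euclidean algorithm:
  111 = 4*23 + 19, so a_0 = 4.
  23 = 1*19 + 4, so a_1 = 1.
  19 = 4*4 + 3, so a_2 = 4.
  4 = 1*3 + 1, so a_3 = 1.
  3 = 3*1 + 0, so a_4 = 3.
so x = [4; 1, 4, 1, 3].
Convergents (p_i = a_i*p_{i-1} + p_{i-2}, q_i = a_i*q_{i-1} + q_{i-2} with p_{-2}=0, p_{-1}=1, q_{-2}=1, q_{-1}=0), until the denominator exceeds 7:
  i=0: a_0=4, p_0 = 4*1 + 0 = 4, q_0 = 4*0 + 1 = 1.
  i=1: a_1=1, p_1 = 1*4 + 1 = 5, q_1 = 1*1 + 0 = 1.
  i=2: a_2=4, p_2 = 4*5 + 4 = 24, q_2 = 4*1 + 1 = 5.
  i=3: a_3=1, p_3 = 1*24 + 5 = 29, q_3 = 1*5 + 1 = 6.
  i=4: a_4=3, p_4 = 3*29 + 24 = 111, q_4 = 3*6 + 5 = 23.
q_4 = 23 > 7, so the last convergent with denominator <= 7 is p_3/q_3 = 29/6.
The closest fraction with denominator <= 7 is either p_3/q_3 or the intermediate fraction (k*p_3 + p_2)/(k*q_3 + q_2) with the largest k >= 1 whose denominator stays <= 7; these approach x as k grows, and every other convergent or intermediate fraction in range is farther away.
Largest k: floor((7 - q_2)/q_3) = floor((7 - 5)/6) = 0.
Since k = 0, no intermediate fraction beyond p_3/q_3 has denominator <= 7, so the convergent 29/6 is the closest (its error is |111*6 - 29*23|/(23*6) = 1/138).

29/6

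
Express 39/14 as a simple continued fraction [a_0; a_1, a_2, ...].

Run the Euclidean algorithm on 39 and 14; the successive quotients are the partial quotients a_0, a_1, ... (each step inverts the fractional part left over by the previous one):
  39 = 2*14 + 11, so a_0 = 2.
  14 = 1*11 + 3, so a_1 = 1.
  11 = 3*3 + 2, so a_2 = 3.
  3 = 1*2 + 1, so a_3 = 1.
  2 = 2*1 + 0, so a_4 = 2.
The remainder reaches 0 after 5 divisions, so the expansion has 5 partial quotients, read off in order.

[2; 1, 3, 1, 2]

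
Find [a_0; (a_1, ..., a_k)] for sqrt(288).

Write x_i = (sqrt(288) + m_i)/d_i with (m_0, d_0) = (0, 1). a_0 = floor(sqrt(288)) = 16, since 16^2 = 256 <= 288 < 289 = 17^2.
Iterate m_{i+1} = d_i*a_i - m_i, d_{i+1} = (288 - m_{i+1}^2)/d_i, a_{i+1} = floor((a_0 + m_{i+1})/d_{i+1}):
  m_1 = 1*16 - 0 = 16, d_1 = (288 - 16^2)/1 = 32/1 = 32, a_1 = floor((16 + 16)/32) = 1.
  m_2 = 32*1 - 16 = 16, d_2 = (288 - 16^2)/32 = 32/32 = 1, a_2 = floor((16 + 16)/1) = 32.
  m_3 = 1*32 - 16 = 16, d_3 = (288 - 16^2)/1 = 32/1 = 32: (m_3, d_3) = (m_1, d_1) = (16, 32), so from here the quotients repeat a_1, a_2; the period length is 2.
Hence the expansion of sqrt(288) is a_0 = 16 followed by the repeating block 1, 32 (period 2).

[16; (1, 32)]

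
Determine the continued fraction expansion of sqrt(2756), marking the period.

Write x_i = (sqrt(2756) + m_i)/d_i with (m_0, d_0) = (0, 1). a_0 = floor(sqrt(2756)) = 52, since 52^2 = 2704 <= 2756 < 2809 = 53^2.
Iterate m_{i+1} = d_i*a_i - m_i, d_{i+1} = (2756 - m_{i+1}^2)/d_i, a_{i+1} = floor((a_0 + m_{i+1})/d_{i+1}):
  m_1 = 1*52 - 0 = 52, d_1 = (2756 - 52^2)/1 = 52/1 = 52, a_1 = floor((52 + 52)/52) = 2.
  m_2 = 52*2 - 52 = 52, d_2 = (2756 - 52^2)/52 = 52/52 = 1, a_2 = floor((52 + 52)/1) = 104.
  m_3 = 1*104 - 52 = 52, d_3 = (2756 - 52^2)/1 = 52/1 = 52: (m_3, d_3) = (m_1, d_1) = (52, 52), so from here the quotients repeat a_1, a_2; the period length is 2.
Hence the expansion of sqrt(2756) is a_0 = 52 followed by the repeating block 2, 104 (period 2).

[52; (2, 104)]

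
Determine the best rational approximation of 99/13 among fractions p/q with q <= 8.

Expand x = 99/13 as a continued fraction with the Euclidean algorithm:
  99 = 7*13 + 8, so a_0 = 7.
  13 = 1*8 + 5, so a_1 = 1.
  8 = 1*5 + 3, so a_2 = 1.
  5 = 1*3 + 2, so a_3 = 1.
  3 = 1*2 + 1, so a_4 = 1.
  2 = 2*1 + 0, so a_5 = 2.
so x = [7; 1, 1, 1, 1, 2].
Convergents (p_i = a_i*p_{i-1} + p_{i-2}, q_i = a_i*q_{i-1} + q_{i-2} with p_{-2}=0, p_{-1}=1, q_{-2}=1, q_{-1}=0), until the denominator exceeds 8:
  i=0: a_0=7, p_0 = 7*1 + 0 = 7, q_0 = 7*0 + 1 = 1.
  i=1: a_1=1, p_1 = 1*7 + 1 = 8, q_1 = 1*1 + 0 = 1.
  i=2: a_2=1, p_2 = 1*8 + 7 = 15, q_2 = 1*1 + 1 = 2.
  i=3: a_3=1, p_3 = 1*15 + 8 = 23, q_3 = 1*2 + 1 = 3.
  i=4: a_4=1, p_4 = 1*23 + 15 = 38, q_4 = 1*3 + 2 = 5.
  i=5: a_5=2, p_5 = 2*38 + 23 = 99, q_5 = 2*5 + 3 = 13.
q_5 = 13 > 8, so the last convergent with denominator <= 8 is p_4/q_4 = 38/5.
The closest fraction with denominator <= 8 is either p_4/q_4 or the intermediate fraction (k*p_4 + p_3)/(k*q_4 + q_3) with the largest k >= 1 whose denominator stays <= 8; these approach x as k grows, and every other convergent or intermediate fraction in range is farther away.
Largest k: floor((8 - q_3)/q_4) = floor((8 - 3)/5) = 1.
That gives (1*38 + 23)/(1*5 + 3) = 61/8.
Compare the errors: |x - 38/5| = |99*5 - 38*13|/(13*5) = 1/65, and |x - 61/8| = |99*8 - 61*13|/(13*8) = 1/104.
Cross-multiplying, 1*65 = 65 < 104 = 1*104, so 1/104 is smaller: the intermediate fraction 61/8 is closer to x than 38/5.

61/8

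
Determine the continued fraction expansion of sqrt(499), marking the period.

Write x_i = (sqrt(499) + m_i)/d_i with (m_0, d_0) = (0, 1). a_0 = floor(sqrt(499)) = 22, since 22^2 = 484 <= 499 < 529 = 23^2.
Iterate m_{i+1} = d_i*a_i - m_i, d_{i+1} = (499 - m_{i+1}^2)/d_i, a_{i+1} = floor((a_0 + m_{i+1})/d_{i+1}):
  m_1 = 1*22 - 0 = 22, d_1 = (499 - 22^2)/1 = 15/1 = 15, a_1 = floor((22 + 22)/15) = 2.
  m_2 = 15*2 - 22 = 8, d_2 = (499 - 8^2)/15 = 435/15 = 29, a_2 = floor((22 + 8)/29) = 1.
  m_3 = 29*1 - 8 = 21, d_3 = (499 - 21^2)/29 = 58/29 = 2, a_3 = floor((22 + 21)/2) = 21.
  m_4 = 2*21 - 21 = 21, d_4 = (499 - 21^2)/2 = 58/2 = 29, a_4 = floor((22 + 21)/29) = 1.
  m_5 = 29*1 - 21 = 8, d_5 = (499 - 8^2)/29 = 435/29 = 15, a_5 = floor((22 + 8)/15) = 2.
  m_6 = 15*2 - 8 = 22, d_6 = (499 - 22^2)/15 = 15/15 = 1, a_6 = floor((22 + 22)/1) = 44.
  m_7 = 1*44 - 22 = 22, d_7 = (499 - 22^2)/1 = 15/1 = 15: (m_7, d_7) = (m_1, d_1) = (22, 15), so from here the quotients repeat a_1, ..., a_6; the period length is 6.
Hence the expansion of sqrt(499) is a_0 = 22 followed by the repeating block 2, 1, 21, 1, 2, 44 (period 6).

[22; (2, 1, 21, 1, 2, 44)]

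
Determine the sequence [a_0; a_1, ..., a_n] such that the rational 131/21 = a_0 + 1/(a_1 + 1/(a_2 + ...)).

[6; 4, 5]

Run the Euclidean algorithm on 131 and 21; the successive quotients are the partial quotients a_0, a_1, ... (each step inverts the fractional part left over by the previous one):
  131 = 6*21 + 5, so a_0 = 6.
  21 = 4*5 + 1, so a_1 = 4.
  5 = 5*1 + 0, so a_2 = 5.
The remainder reaches 0 after 3 divisions, so the expansion has 3 partial quotients, read off in order.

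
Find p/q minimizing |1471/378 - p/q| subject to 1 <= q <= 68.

Expand x = 1471/378 as a continued fraction with the Euclidean algorithm:
  1471 = 3*378 + 337, so a_0 = 3.
  378 = 1*337 + 41, so a_1 = 1.
  337 = 8*41 + 9, so a_2 = 8.
  41 = 4*9 + 5, so a_3 = 4.
  9 = 1*5 + 4, so a_4 = 1.
  5 = 1*4 + 1, so a_5 = 1.
  4 = 4*1 + 0, so a_6 = 4.
so x = [3; 1, 8, 4, 1, 1, 4].
Convergents (p_i = a_i*p_{i-1} + p_{i-2}, q_i = a_i*q_{i-1} + q_{i-2} with p_{-2}=0, p_{-1}=1, q_{-2}=1, q_{-1}=0), until the denominator exceeds 68:
  i=0: a_0=3, p_0 = 3*1 + 0 = 3, q_0 = 3*0 + 1 = 1.
  i=1: a_1=1, p_1 = 1*3 + 1 = 4, q_1 = 1*1 + 0 = 1.
  i=2: a_2=8, p_2 = 8*4 + 3 = 35, q_2 = 8*1 + 1 = 9.
  i=3: a_3=4, p_3 = 4*35 + 4 = 144, q_3 = 4*9 + 1 = 37.
  i=4: a_4=1, p_4 = 1*144 + 35 = 179, q_4 = 1*37 + 9 = 46.
  i=5: a_5=1, p_5 = 1*179 + 144 = 323, q_5 = 1*46 + 37 = 83.
q_5 = 83 > 68, so the last convergent with denominator <= 68 is p_4/q_4 = 179/46.
The closest fraction with denominator <= 68 is either p_4/q_4 or the intermediate fraction (k*p_4 + p_3)/(k*q_4 + q_3) with the largest k >= 1 whose denominator stays <= 68; these approach x as k grows, and every other convergent or intermediate fraction in range is farther away.
Largest k: floor((68 - q_3)/q_4) = floor((68 - 37)/46) = 0.
Since k = 0, no intermediate fraction beyond p_4/q_4 has denominator <= 68, so the convergent 179/46 is the closest (its error is |1471*46 - 179*378|/(378*46) = 4/17388).

179/46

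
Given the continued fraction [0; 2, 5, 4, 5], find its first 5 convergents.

Using the convergent recurrence p_i = a_i*p_{i-1} + p_{i-2}, q_i = a_i*q_{i-1} + q_{i-2} with p_{-2}=0, p_{-1}=1, q_{-2}=1, q_{-1}=0:
  i=0: a_0=0, p_0 = 0*1 + 0 = 0, q_0 = 0*0 + 1 = 1.
  i=1: a_1=2, p_1 = 2*0 + 1 = 1, q_1 = 2*1 + 0 = 2.
  i=2: a_2=5, p_2 = 5*1 + 0 = 5, q_2 = 5*2 + 1 = 11.
  i=3: a_3=4, p_3 = 4*5 + 1 = 21, q_3 = 4*11 + 2 = 46.
  i=4: a_4=5, p_4 = 5*21 + 5 = 110, q_4 = 5*46 + 11 = 241.

0/1, 1/2, 5/11, 21/46, 110/241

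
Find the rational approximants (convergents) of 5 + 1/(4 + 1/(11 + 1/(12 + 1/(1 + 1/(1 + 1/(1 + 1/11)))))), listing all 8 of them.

5/1, 21/4, 236/45, 2853/544, 3089/589, 5942/1133, 9031/1722, 105283/20075

Using the convergent recurrence p_i = a_i*p_{i-1} + p_{i-2}, q_i = a_i*q_{i-1} + q_{i-2} with p_{-2}=0, p_{-1}=1, q_{-2}=1, q_{-1}=0:
  i=0: a_0=5, p_0 = 5*1 + 0 = 5, q_0 = 5*0 + 1 = 1.
  i=1: a_1=4, p_1 = 4*5 + 1 = 21, q_1 = 4*1 + 0 = 4.
  i=2: a_2=11, p_2 = 11*21 + 5 = 236, q_2 = 11*4 + 1 = 45.
  i=3: a_3=12, p_3 = 12*236 + 21 = 2853, q_3 = 12*45 + 4 = 544.
  i=4: a_4=1, p_4 = 1*2853 + 236 = 3089, q_4 = 1*544 + 45 = 589.
  i=5: a_5=1, p_5 = 1*3089 + 2853 = 5942, q_5 = 1*589 + 544 = 1133.
  i=6: a_6=1, p_6 = 1*5942 + 3089 = 9031, q_6 = 1*1133 + 589 = 1722.
  i=7: a_7=11, p_7 = 11*9031 + 5942 = 105283, q_7 = 11*1722 + 1133 = 20075.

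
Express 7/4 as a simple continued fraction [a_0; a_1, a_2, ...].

Run the Euclidean algorithm on 7 and 4; the successive quotients are the partial quotients a_0, a_1, ... (each step inverts the fractional part left over by the previous one):
  7 = 1*4 + 3, so a_0 = 1.
  4 = 1*3 + 1, so a_1 = 1.
  3 = 3*1 + 0, so a_2 = 3.
The remainder reaches 0 after 3 divisions, so the expansion has 3 partial quotients, read off in order.

[1; 1, 3]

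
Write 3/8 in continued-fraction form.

[0; 2, 1, 2]

Run the Euclidean algorithm on 3 and 8; the successive quotients are the partial quotients a_0, a_1, ... (each step inverts the fractional part left over by the previous one):
  3 = 0*8 + 3, so a_0 = 0.
  8 = 2*3 + 2, so a_1 = 2.
  3 = 1*2 + 1, so a_2 = 1.
  2 = 2*1 + 0, so a_3 = 2.
The remainder reaches 0 after 4 divisions, so the expansion has 4 partial quotients, read off in order.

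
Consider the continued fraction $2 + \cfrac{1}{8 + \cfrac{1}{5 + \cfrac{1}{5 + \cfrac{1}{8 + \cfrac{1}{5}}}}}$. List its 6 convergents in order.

2/1, 17/8, 87/41, 452/213, 3703/1745, 18967/8938

Using the convergent recurrence p_i = a_i*p_{i-1} + p_{i-2}, q_i = a_i*q_{i-1} + q_{i-2} with p_{-2}=0, p_{-1}=1, q_{-2}=1, q_{-1}=0:
  i=0: a_0=2, p_0 = 2*1 + 0 = 2, q_0 = 2*0 + 1 = 1.
  i=1: a_1=8, p_1 = 8*2 + 1 = 17, q_1 = 8*1 + 0 = 8.
  i=2: a_2=5, p_2 = 5*17 + 2 = 87, q_2 = 5*8 + 1 = 41.
  i=3: a_3=5, p_3 = 5*87 + 17 = 452, q_3 = 5*41 + 8 = 213.
  i=4: a_4=8, p_4 = 8*452 + 87 = 3703, q_4 = 8*213 + 41 = 1745.
  i=5: a_5=5, p_5 = 5*3703 + 452 = 18967, q_5 = 5*1745 + 213 = 8938.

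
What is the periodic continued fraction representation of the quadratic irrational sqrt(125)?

[11; (5, 1, 1, 5, 22)]

Write x_i = (sqrt(125) + m_i)/d_i with (m_0, d_0) = (0, 1). a_0 = floor(sqrt(125)) = 11, since 11^2 = 121 <= 125 < 144 = 12^2.
Iterate m_{i+1} = d_i*a_i - m_i, d_{i+1} = (125 - m_{i+1}^2)/d_i, a_{i+1} = floor((a_0 + m_{i+1})/d_{i+1}):
  m_1 = 1*11 - 0 = 11, d_1 = (125 - 11^2)/1 = 4/1 = 4, a_1 = floor((11 + 11)/4) = 5.
  m_2 = 4*5 - 11 = 9, d_2 = (125 - 9^2)/4 = 44/4 = 11, a_2 = floor((11 + 9)/11) = 1.
  m_3 = 11*1 - 9 = 2, d_3 = (125 - 2^2)/11 = 121/11 = 11, a_3 = floor((11 + 2)/11) = 1.
  m_4 = 11*1 - 2 = 9, d_4 = (125 - 9^2)/11 = 44/11 = 4, a_4 = floor((11 + 9)/4) = 5.
  m_5 = 4*5 - 9 = 11, d_5 = (125 - 11^2)/4 = 4/4 = 1, a_5 = floor((11 + 11)/1) = 22.
  m_6 = 1*22 - 11 = 11, d_6 = (125 - 11^2)/1 = 4/1 = 4: (m_6, d_6) = (m_1, d_1) = (11, 4), so from here the quotients repeat a_1, ..., a_5; the period length is 5.
Hence the expansion of sqrt(125) is a_0 = 11 followed by the repeating block 5, 1, 1, 5, 22 (period 5).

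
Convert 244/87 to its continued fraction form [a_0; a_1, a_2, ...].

[2; 1, 4, 8, 2]

Run the Euclidean algorithm on 244 and 87; the successive quotients are the partial quotients a_0, a_1, ... (each step inverts the fractional part left over by the previous one):
  244 = 2*87 + 70, so a_0 = 2.
  87 = 1*70 + 17, so a_1 = 1.
  70 = 4*17 + 2, so a_2 = 4.
  17 = 8*2 + 1, so a_3 = 8.
  2 = 2*1 + 0, so a_4 = 2.
The remainder reaches 0 after 5 divisions, so the expansion has 5 partial quotients, read off in order.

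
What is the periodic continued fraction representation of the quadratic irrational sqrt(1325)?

[36; (2, 2, 72)]

Write x_i = (sqrt(1325) + m_i)/d_i with (m_0, d_0) = (0, 1). a_0 = floor(sqrt(1325)) = 36, since 36^2 = 1296 <= 1325 < 1369 = 37^2.
Iterate m_{i+1} = d_i*a_i - m_i, d_{i+1} = (1325 - m_{i+1}^2)/d_i, a_{i+1} = floor((a_0 + m_{i+1})/d_{i+1}):
  m_1 = 1*36 - 0 = 36, d_1 = (1325 - 36^2)/1 = 29/1 = 29, a_1 = floor((36 + 36)/29) = 2.
  m_2 = 29*2 - 36 = 22, d_2 = (1325 - 22^2)/29 = 841/29 = 29, a_2 = floor((36 + 22)/29) = 2.
  m_3 = 29*2 - 22 = 36, d_3 = (1325 - 36^2)/29 = 29/29 = 1, a_3 = floor((36 + 36)/1) = 72.
  m_4 = 1*72 - 36 = 36, d_4 = (1325 - 36^2)/1 = 29/1 = 29: (m_4, d_4) = (m_1, d_1) = (36, 29), so from here the quotients repeat a_1, ..., a_3; the period length is 3.
Hence the expansion of sqrt(1325) is a_0 = 36 followed by the repeating block 2, 2, 72 (period 3).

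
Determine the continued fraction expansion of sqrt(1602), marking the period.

Write x_i = (sqrt(1602) + m_i)/d_i with (m_0, d_0) = (0, 1). a_0 = floor(sqrt(1602)) = 40, since 40^2 = 1600 <= 1602 < 1681 = 41^2.
Iterate m_{i+1} = d_i*a_i - m_i, d_{i+1} = (1602 - m_{i+1}^2)/d_i, a_{i+1} = floor((a_0 + m_{i+1})/d_{i+1}):
  m_1 = 1*40 - 0 = 40, d_1 = (1602 - 40^2)/1 = 2/1 = 2, a_1 = floor((40 + 40)/2) = 40.
  m_2 = 2*40 - 40 = 40, d_2 = (1602 - 40^2)/2 = 2/2 = 1, a_2 = floor((40 + 40)/1) = 80.
  m_3 = 1*80 - 40 = 40, d_3 = (1602 - 40^2)/1 = 2/1 = 2: (m_3, d_3) = (m_1, d_1) = (40, 2), so from here the quotients repeat a_1, a_2; the period length is 2.
Hence the expansion of sqrt(1602) is a_0 = 40 followed by the repeating block 40, 80 (period 2).

[40; (40, 80)]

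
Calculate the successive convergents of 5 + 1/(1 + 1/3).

Using the convergent recurrence p_i = a_i*p_{i-1} + p_{i-2}, q_i = a_i*q_{i-1} + q_{i-2} with p_{-2}=0, p_{-1}=1, q_{-2}=1, q_{-1}=0:
  i=0: a_0=5, p_0 = 5*1 + 0 = 5, q_0 = 5*0 + 1 = 1.
  i=1: a_1=1, p_1 = 1*5 + 1 = 6, q_1 = 1*1 + 0 = 1.
  i=2: a_2=3, p_2 = 3*6 + 5 = 23, q_2 = 3*1 + 1 = 4.

5/1, 6/1, 23/4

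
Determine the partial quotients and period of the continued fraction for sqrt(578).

[24; (24, 48)]

Write x_i = (sqrt(578) + m_i)/d_i with (m_0, d_0) = (0, 1). a_0 = floor(sqrt(578)) = 24, since 24^2 = 576 <= 578 < 625 = 25^2.
Iterate m_{i+1} = d_i*a_i - m_i, d_{i+1} = (578 - m_{i+1}^2)/d_i, a_{i+1} = floor((a_0 + m_{i+1})/d_{i+1}):
  m_1 = 1*24 - 0 = 24, d_1 = (578 - 24^2)/1 = 2/1 = 2, a_1 = floor((24 + 24)/2) = 24.
  m_2 = 2*24 - 24 = 24, d_2 = (578 - 24^2)/2 = 2/2 = 1, a_2 = floor((24 + 24)/1) = 48.
  m_3 = 1*48 - 24 = 24, d_3 = (578 - 24^2)/1 = 2/1 = 2: (m_3, d_3) = (m_1, d_1) = (24, 2), so from here the quotients repeat a_1, a_2; the period length is 2.
Hence the expansion of sqrt(578) is a_0 = 24 followed by the repeating block 24, 48 (period 2).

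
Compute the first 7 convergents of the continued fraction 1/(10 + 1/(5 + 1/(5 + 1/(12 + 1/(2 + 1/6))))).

Using the convergent recurrence p_i = a_i*p_{i-1} + p_{i-2}, q_i = a_i*q_{i-1} + q_{i-2} with p_{-2}=0, p_{-1}=1, q_{-2}=1, q_{-1}=0:
  i=0: a_0=0, p_0 = 0*1 + 0 = 0, q_0 = 0*0 + 1 = 1.
  i=1: a_1=10, p_1 = 10*0 + 1 = 1, q_1 = 10*1 + 0 = 10.
  i=2: a_2=5, p_2 = 5*1 + 0 = 5, q_2 = 5*10 + 1 = 51.
  i=3: a_3=5, p_3 = 5*5 + 1 = 26, q_3 = 5*51 + 10 = 265.
  i=4: a_4=12, p_4 = 12*26 + 5 = 317, q_4 = 12*265 + 51 = 3231.
  i=5: a_5=2, p_5 = 2*317 + 26 = 660, q_5 = 2*3231 + 265 = 6727.
  i=6: a_6=6, p_6 = 6*660 + 317 = 4277, q_6 = 6*6727 + 3231 = 43593.

0/1, 1/10, 5/51, 26/265, 317/3231, 660/6727, 4277/43593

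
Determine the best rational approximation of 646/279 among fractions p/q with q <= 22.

Expand x = 646/279 as a continued fraction with the Euclidean algorithm:
  646 = 2*279 + 88, so a_0 = 2.
  279 = 3*88 + 15, so a_1 = 3.
  88 = 5*15 + 13, so a_2 = 5.
  15 = 1*13 + 2, so a_3 = 1.
  13 = 6*2 + 1, so a_4 = 6.
  2 = 2*1 + 0, so a_5 = 2.
so x = [2; 3, 5, 1, 6, 2].
Convergents (p_i = a_i*p_{i-1} + p_{i-2}, q_i = a_i*q_{i-1} + q_{i-2} with p_{-2}=0, p_{-1}=1, q_{-2}=1, q_{-1}=0), until the denominator exceeds 22:
  i=0: a_0=2, p_0 = 2*1 + 0 = 2, q_0 = 2*0 + 1 = 1.
  i=1: a_1=3, p_1 = 3*2 + 1 = 7, q_1 = 3*1 + 0 = 3.
  i=2: a_2=5, p_2 = 5*7 + 2 = 37, q_2 = 5*3 + 1 = 16.
  i=3: a_3=1, p_3 = 1*37 + 7 = 44, q_3 = 1*16 + 3 = 19.
  i=4: a_4=6, p_4 = 6*44 + 37 = 301, q_4 = 6*19 + 16 = 130.
q_4 = 130 > 22, so the last convergent with denominator <= 22 is p_3/q_3 = 44/19.
The closest fraction with denominator <= 22 is either p_3/q_3 or the intermediate fraction (k*p_3 + p_2)/(k*q_3 + q_2) with the largest k >= 1 whose denominator stays <= 22; these approach x as k grows, and every other convergent or intermediate fraction in range is farther away.
Largest k: floor((22 - q_2)/q_3) = floor((22 - 16)/19) = 0.
Since k = 0, no intermediate fraction beyond p_3/q_3 has denominator <= 22, so the convergent 44/19 is the closest (its error is |646*19 - 44*279|/(279*19) = 2/5301).

44/19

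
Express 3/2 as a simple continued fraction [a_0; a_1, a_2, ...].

[1; 2]

Run the Euclidean algorithm on 3 and 2; the successive quotients are the partial quotients a_0, a_1, ... (each step inverts the fractional part left over by the previous one):
  3 = 1*2 + 1, so a_0 = 1.
  2 = 2*1 + 0, so a_1 = 2.
The remainder reaches 0 after 2 divisions, so the expansion has 2 partial quotients, read off in order.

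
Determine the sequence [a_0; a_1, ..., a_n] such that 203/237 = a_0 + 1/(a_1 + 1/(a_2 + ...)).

[0; 1, 5, 1, 33]

Run the Euclidean algorithm on 203 and 237; the successive quotients are the partial quotients a_0, a_1, ... (each step inverts the fractional part left over by the previous one):
  203 = 0*237 + 203, so a_0 = 0.
  237 = 1*203 + 34, so a_1 = 1.
  203 = 5*34 + 33, so a_2 = 5.
  34 = 1*33 + 1, so a_3 = 1.
  33 = 33*1 + 0, so a_4 = 33.
The remainder reaches 0 after 5 divisions, so the expansion has 5 partial quotients, read off in order.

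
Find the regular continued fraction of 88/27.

[3; 3, 1, 6]

Run the Euclidean algorithm on 88 and 27; the successive quotients are the partial quotients a_0, a_1, ... (each step inverts the fractional part left over by the previous one):
  88 = 3*27 + 7, so a_0 = 3.
  27 = 3*7 + 6, so a_1 = 3.
  7 = 1*6 + 1, so a_2 = 1.
  6 = 6*1 + 0, so a_3 = 6.
The remainder reaches 0 after 4 divisions, so the expansion has 4 partial quotients, read off in order.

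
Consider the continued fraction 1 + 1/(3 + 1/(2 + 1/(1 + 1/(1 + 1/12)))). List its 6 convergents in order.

Using the convergent recurrence p_i = a_i*p_{i-1} + p_{i-2}, q_i = a_i*q_{i-1} + q_{i-2} with p_{-2}=0, p_{-1}=1, q_{-2}=1, q_{-1}=0:
  i=0: a_0=1, p_0 = 1*1 + 0 = 1, q_0 = 1*0 + 1 = 1.
  i=1: a_1=3, p_1 = 3*1 + 1 = 4, q_1 = 3*1 + 0 = 3.
  i=2: a_2=2, p_2 = 2*4 + 1 = 9, q_2 = 2*3 + 1 = 7.
  i=3: a_3=1, p_3 = 1*9 + 4 = 13, q_3 = 1*7 + 3 = 10.
  i=4: a_4=1, p_4 = 1*13 + 9 = 22, q_4 = 1*10 + 7 = 17.
  i=5: a_5=12, p_5 = 12*22 + 13 = 277, q_5 = 12*17 + 10 = 214.

1/1, 4/3, 9/7, 13/10, 22/17, 277/214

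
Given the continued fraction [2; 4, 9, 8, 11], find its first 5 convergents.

2/1, 9/4, 83/37, 673/300, 7486/3337

Using the convergent recurrence p_i = a_i*p_{i-1} + p_{i-2}, q_i = a_i*q_{i-1} + q_{i-2} with p_{-2}=0, p_{-1}=1, q_{-2}=1, q_{-1}=0:
  i=0: a_0=2, p_0 = 2*1 + 0 = 2, q_0 = 2*0 + 1 = 1.
  i=1: a_1=4, p_1 = 4*2 + 1 = 9, q_1 = 4*1 + 0 = 4.
  i=2: a_2=9, p_2 = 9*9 + 2 = 83, q_2 = 9*4 + 1 = 37.
  i=3: a_3=8, p_3 = 8*83 + 9 = 673, q_3 = 8*37 + 4 = 300.
  i=4: a_4=11, p_4 = 11*673 + 83 = 7486, q_4 = 11*300 + 37 = 3337.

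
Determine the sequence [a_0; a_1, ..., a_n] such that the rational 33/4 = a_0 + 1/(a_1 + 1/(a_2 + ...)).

Run the Euclidean algorithm on 33 and 4; the successive quotients are the partial quotients a_0, a_1, ... (each step inverts the fractional part left over by the previous one):
  33 = 8*4 + 1, so a_0 = 8.
  4 = 4*1 + 0, so a_1 = 4.
The remainder reaches 0 after 2 divisions, so the expansion has 2 partial quotients, read off in order.

[8; 4]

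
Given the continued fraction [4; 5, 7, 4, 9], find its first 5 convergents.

4/1, 21/5, 151/36, 625/149, 5776/1377

Using the convergent recurrence p_i = a_i*p_{i-1} + p_{i-2}, q_i = a_i*q_{i-1} + q_{i-2} with p_{-2}=0, p_{-1}=1, q_{-2}=1, q_{-1}=0:
  i=0: a_0=4, p_0 = 4*1 + 0 = 4, q_0 = 4*0 + 1 = 1.
  i=1: a_1=5, p_1 = 5*4 + 1 = 21, q_1 = 5*1 + 0 = 5.
  i=2: a_2=7, p_2 = 7*21 + 4 = 151, q_2 = 7*5 + 1 = 36.
  i=3: a_3=4, p_3 = 4*151 + 21 = 625, q_3 = 4*36 + 5 = 149.
  i=4: a_4=9, p_4 = 9*625 + 151 = 5776, q_4 = 9*149 + 36 = 1377.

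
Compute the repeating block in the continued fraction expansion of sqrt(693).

Write x_i = (sqrt(693) + m_i)/d_i with (m_0, d_0) = (0, 1). a_0 = floor(sqrt(693)) = 26, since 26^2 = 676 <= 693 < 729 = 27^2.
Iterate m_{i+1} = d_i*a_i - m_i, d_{i+1} = (693 - m_{i+1}^2)/d_i, a_{i+1} = floor((a_0 + m_{i+1})/d_{i+1}):
  m_1 = 1*26 - 0 = 26, d_1 = (693 - 26^2)/1 = 17/1 = 17, a_1 = floor((26 + 26)/17) = 3.
  m_2 = 17*3 - 26 = 25, d_2 = (693 - 25^2)/17 = 68/17 = 4, a_2 = floor((26 + 25)/4) = 12.
  m_3 = 4*12 - 25 = 23, d_3 = (693 - 23^2)/4 = 164/4 = 41, a_3 = floor((26 + 23)/41) = 1.
  m_4 = 41*1 - 23 = 18, d_4 = (693 - 18^2)/41 = 369/41 = 9, a_4 = floor((26 + 18)/9) = 4.
  m_5 = 9*4 - 18 = 18, d_5 = (693 - 18^2)/9 = 369/9 = 41, a_5 = floor((26 + 18)/41) = 1.
  m_6 = 41*1 - 18 = 23, d_6 = (693 - 23^2)/41 = 164/41 = 4, a_6 = floor((26 + 23)/4) = 12.
  m_7 = 4*12 - 23 = 25, d_7 = (693 - 25^2)/4 = 68/4 = 17, a_7 = floor((26 + 25)/17) = 3.
  m_8 = 17*3 - 25 = 26, d_8 = (693 - 26^2)/17 = 17/17 = 1, a_8 = floor((26 + 26)/1) = 52.
  m_9 = 1*52 - 26 = 26, d_9 = (693 - 26^2)/1 = 17/1 = 17: (m_9, d_9) = (m_1, d_1) = (26, 17), so from here the quotients repeat a_1, ..., a_8; the period length is 8.
Hence the expansion of sqrt(693) is a_0 = 26 followed by the repeating block 3, 12, 1, 4, 1, 12, 3, 52 (period 8).

[26; (3, 12, 1, 4, 1, 12, 3, 52)]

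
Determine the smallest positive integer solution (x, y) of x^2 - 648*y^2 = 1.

First expand sqrt(648) as a continued fraction. With x_i = (sqrt(648) + m_i)/d_i and (m_0, d_0) = (0, 1): a_0 = floor(sqrt(648)) = 25, since 25^2 = 625 <= 648 < 676 = 26^2.
Iterate m_{i+1} = d_i*a_i - m_i, d_{i+1} = (648 - m_{i+1}^2)/d_i, a_{i+1} = floor((a_0 + m_{i+1})/d_{i+1}):
  m_1 = 1*25 - 0 = 25, d_1 = (648 - 25^2)/1 = 23/1 = 23, a_1 = floor((25 + 25)/23) = 2.
  m_2 = 23*2 - 25 = 21, d_2 = (648 - 21^2)/23 = 207/23 = 9, a_2 = floor((25 + 21)/9) = 5.
  m_3 = 9*5 - 21 = 24, d_3 = (648 - 24^2)/9 = 72/9 = 8, a_3 = floor((25 + 24)/8) = 6.
  m_4 = 8*6 - 24 = 24, d_4 = (648 - 24^2)/8 = 72/8 = 9, a_4 = floor((25 + 24)/9) = 5.
  m_5 = 9*5 - 24 = 21, d_5 = (648 - 21^2)/9 = 207/9 = 23, a_5 = floor((25 + 21)/23) = 2.
  m_6 = 23*2 - 21 = 25, d_6 = (648 - 25^2)/23 = 23/23 = 1, a_6 = floor((25 + 25)/1) = 50.
  m_7 = 1*50 - 25 = 25, d_7 = (648 - 25^2)/1 = 23/1 = 23: (m_7, d_7) = (m_1, d_1) = (25, 23), so from here the quotients repeat a_1, ..., a_6; the period length is 6.
So sqrt(648) = [25; (2, 5, 6, 5, 2, 50)] with period length k = 6.
k is even, so the fundamental solution of x^2 - 648y^2 = 1 is (p_{k-1}, q_{k-1}) = (p_5, q_5); compute convergents through index 5.
Convergents (p_i = a_i*p_{i-1} + p_{i-2}, q_i = a_i*q_{i-1} + q_{i-2} with p_{-2}=0, p_{-1}=1, q_{-2}=1, q_{-1}=0):
  i=0: a_0=25, p_0 = 25*1 + 0 = 25, q_0 = 25*0 + 1 = 1.
  i=1: a_1=2, p_1 = 2*25 + 1 = 51, q_1 = 2*1 + 0 = 2.
  i=2: a_2=5, p_2 = 5*51 + 25 = 280, q_2 = 5*2 + 1 = 11.
  i=3: a_3=6, p_3 = 6*280 + 51 = 1731, q_3 = 6*11 + 2 = 68.
  i=4: a_4=5, p_4 = 5*1731 + 280 = 8935, q_4 = 5*68 + 11 = 351.
  i=5: a_5=2, p_5 = 2*8935 + 1731 = 19601, q_5 = 2*351 + 68 = 770.
Check: 19601^2 - 648*770^2 = 384199201 - 384199200 = 1, so (x, y) = (19601, 770) solves the equation, and by the theorem it is the least positive solution.

(x, y) = (19601, 770)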